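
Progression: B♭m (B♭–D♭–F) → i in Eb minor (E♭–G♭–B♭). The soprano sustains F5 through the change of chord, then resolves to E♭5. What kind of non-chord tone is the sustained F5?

F5 is a suspension.

The harmony at that moment is E♭ minor triad (E♭, G♭, B♭); F5 is not a chord tone.
It is held over (the same pitch as the preceding F5) and left by step down to E♭5.
Held over from the previous chord and resolving down by step — a suspension.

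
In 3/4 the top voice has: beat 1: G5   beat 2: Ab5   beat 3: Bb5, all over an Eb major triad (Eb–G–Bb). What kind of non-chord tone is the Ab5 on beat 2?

The harmony at that moment is Eb major triad (Eb, G, Bb); Ab5 is not a chord tone.
It is approached by step up from G5 and left by step up to Bb5.
Step in, step out in the same direction — a passing tone.

Passing tone.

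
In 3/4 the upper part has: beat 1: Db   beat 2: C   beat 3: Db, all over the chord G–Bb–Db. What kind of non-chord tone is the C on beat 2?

Lower neighbor tone.

The harmony at that moment is G diminished triad (G, Bb, Db); C is not a chord tone.
It is approached by step down from Db and left by step up to Db.
Step away and step back to the same note — a neighbor tone (lower neighbor).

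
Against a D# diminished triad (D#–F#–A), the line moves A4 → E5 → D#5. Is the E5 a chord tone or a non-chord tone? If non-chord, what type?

The harmony at that moment is D# diminished triad (D#, F#, A); E5 is not a chord tone.
It is approached by leap up from A4 and left by step down to D#5.
Leap in, step out — an appoggiatura.

Non-chord tone — an appoggiatura.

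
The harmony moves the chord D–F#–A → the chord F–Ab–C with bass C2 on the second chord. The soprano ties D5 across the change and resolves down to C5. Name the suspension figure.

At the second chord the bass is C2. The suspended D5 lies a ninth above the bass; after resolving down by step to C5, the interval above the bass becomes an octave.
Suspension figures are named by those two intervals: 9–8.

9–8 suspension.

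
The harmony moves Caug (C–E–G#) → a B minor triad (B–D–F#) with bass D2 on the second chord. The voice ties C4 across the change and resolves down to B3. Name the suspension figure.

At the second chord the bass is D2. The suspended C4 lies a seventh above the bass; after resolving down by step to B3, the interval above the bass becomes a sixth.
Suspension figures are named by those two intervals: 7–6.

7–6 suspension.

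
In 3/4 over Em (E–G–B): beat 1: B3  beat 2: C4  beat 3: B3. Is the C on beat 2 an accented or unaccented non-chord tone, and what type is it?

Unaccented neighbor tone.

The harmony at that moment is E minor triad (E, G, B); C4 is not a chord tone.
It is approached by step up from B3 and left by step down to B3.
Step away and step back to the same note — a neighbor tone (upper neighbor).
It falls on a weak beat, so it is unaccented.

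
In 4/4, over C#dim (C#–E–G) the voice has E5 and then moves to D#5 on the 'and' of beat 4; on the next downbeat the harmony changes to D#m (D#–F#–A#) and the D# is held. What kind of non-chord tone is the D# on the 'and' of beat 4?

Anticipation.

The harmony at that moment is C# diminished triad (C#, E, G); D#5 is not a chord tone.
It is approached by step down from E5 and then sustained as the same pitch into the next harmony.
Arriving early and becoming a chord tone when the harmony changes — an anticipation.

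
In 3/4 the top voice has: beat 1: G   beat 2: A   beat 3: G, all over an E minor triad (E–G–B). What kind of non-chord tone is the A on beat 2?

The harmony at that moment is E minor triad (E, G, B); A is not a chord tone.
It is approached by step up from G and left by step down to G.
Step away and step back to the same note — a neighbor tone (upper neighbor).

Upper neighbor tone.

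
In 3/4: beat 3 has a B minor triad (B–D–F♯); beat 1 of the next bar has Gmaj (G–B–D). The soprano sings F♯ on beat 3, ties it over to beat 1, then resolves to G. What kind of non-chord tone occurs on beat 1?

The harmony at that moment is G major triad (G, B, D); F♯ is not a chord tone.
It is held over (the same pitch as the preceding F♯) and left by step up to G.
Held over from the previous chord and resolving up by step — a retardation.

Retardation.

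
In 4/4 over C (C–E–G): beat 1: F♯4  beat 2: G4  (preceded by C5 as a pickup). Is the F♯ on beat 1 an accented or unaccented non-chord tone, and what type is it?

The harmony at that moment is C major triad (C, E, G); F♯4 is not a chord tone.
It is approached by leap down from C5 and left by step up to G4.
Leap in, step out — an appoggiatura.
It falls on the downbeat, so it is accented.

Accented appoggiatura.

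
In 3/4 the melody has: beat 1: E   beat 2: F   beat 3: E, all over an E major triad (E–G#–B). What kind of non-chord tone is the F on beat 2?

Upper neighbor tone.

The harmony at that moment is E major triad (E, G#, B); F is not a chord tone.
It is approached by step up from E and left by step down to E.
Step away and step back to the same note — a neighbor tone (upper neighbor).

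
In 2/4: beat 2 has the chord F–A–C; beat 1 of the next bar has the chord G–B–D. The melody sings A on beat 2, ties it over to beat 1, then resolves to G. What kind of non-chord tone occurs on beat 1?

Suspension.

The harmony at that moment is G major triad (G, B, D); A is not a chord tone.
It is held over (the same pitch as the preceding A) and left by step down to G.
Held over from the previous chord and resolving down by step — a suspension.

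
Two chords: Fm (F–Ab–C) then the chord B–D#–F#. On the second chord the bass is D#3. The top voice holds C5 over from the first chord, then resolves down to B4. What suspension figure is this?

7–6 suspension.

At the second chord the bass is D#3. The suspended C5 lies a seventh above the bass; after resolving down by step to B4, the interval above the bass becomes a sixth.
Suspension figures are named by those two intervals: 7–6.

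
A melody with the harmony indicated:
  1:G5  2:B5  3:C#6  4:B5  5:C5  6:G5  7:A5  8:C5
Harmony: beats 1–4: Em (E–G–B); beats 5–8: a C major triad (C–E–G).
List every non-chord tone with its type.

C#6 (beat 3) — neighbor tone; A5 (beat 7) — escape tone.

The harmony at that moment is E minor triad (E, G, B); C#6 is not a chord tone.
It is approached by step up from B5 and left by step down to B5.
Step away and step back to the same note — a neighbor tone (upper neighbor).
The harmony at that moment is C major triad (C, E, G); A5 is not a chord tone.
It is approached by step up from G5 and left by leap down to C5.
Step in, leap out — an escape tone.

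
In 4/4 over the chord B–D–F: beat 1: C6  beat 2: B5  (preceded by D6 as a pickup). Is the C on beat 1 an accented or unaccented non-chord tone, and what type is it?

The harmony at that moment is B diminished triad (B, D, F); C6 is not a chord tone.
It is approached by step down from D6 and left by step down to B5.
Step in, step out in the same direction — a passing tone.
It falls on the downbeat, so it is accented.

Accented passing tone.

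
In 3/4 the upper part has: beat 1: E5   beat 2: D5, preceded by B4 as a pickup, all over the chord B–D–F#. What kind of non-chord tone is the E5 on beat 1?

Appoggiatura.

The harmony at that moment is B minor triad (B, D, F#); E5 is not a chord tone.
It is approached by leap up from B4 and left by step down to D5.
Leap in, step out, metrically accented — an appoggiatura.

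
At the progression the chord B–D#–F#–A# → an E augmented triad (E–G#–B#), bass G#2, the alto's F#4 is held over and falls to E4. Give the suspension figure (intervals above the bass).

7–6 suspension.

At the second chord the bass is G#2. The suspended F#4 lies a seventh above the bass; after resolving down by step to E4, the interval above the bass becomes a sixth.
Suspension figures are named by those two intervals: 7–6.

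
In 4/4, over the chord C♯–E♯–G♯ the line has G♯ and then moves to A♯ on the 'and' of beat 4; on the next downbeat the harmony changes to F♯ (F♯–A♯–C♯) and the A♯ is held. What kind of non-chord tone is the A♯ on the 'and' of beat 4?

The harmony at that moment is C♯ major triad (C♯, E♯, G♯); A♯ is not a chord tone.
It is approached by step up from G♯ and then sustained as the same pitch into the next harmony.
Arriving early and becoming a chord tone when the harmony changes — an anticipation.

Anticipation.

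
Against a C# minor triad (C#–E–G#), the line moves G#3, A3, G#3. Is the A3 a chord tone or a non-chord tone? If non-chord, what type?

Non-chord tone — a neighbor tone.

The harmony at that moment is C# minor triad (C#, E, G#); A3 is not a chord tone.
It is approached by step up from G#3 and left by step down to G#3.
Step away and step back to the same note — a neighbor tone (upper neighbor).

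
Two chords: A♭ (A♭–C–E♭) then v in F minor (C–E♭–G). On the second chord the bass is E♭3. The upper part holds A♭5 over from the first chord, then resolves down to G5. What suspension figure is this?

At the second chord the bass is E♭3. The suspended A♭5 lies a fourth above the bass; after resolving down by step to G5, the interval above the bass becomes a third.
Suspension figures are named by those two intervals: 4–3.

4–3 suspension.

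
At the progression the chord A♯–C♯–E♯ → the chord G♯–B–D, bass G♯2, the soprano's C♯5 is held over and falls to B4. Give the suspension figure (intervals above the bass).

4–3 suspension.

At the second chord the bass is G♯2. The suspended C♯5 lies a fourth above the bass; after resolving down by step to B4, the interval above the bass becomes a third.
Suspension figures are named by those two intervals: 4–3.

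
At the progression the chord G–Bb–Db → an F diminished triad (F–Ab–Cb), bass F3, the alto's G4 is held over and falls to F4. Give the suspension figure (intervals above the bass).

At the second chord the bass is F3. The suspended G4 lies a ninth above the bass; after resolving down by step to F4, the interval above the bass becomes an octave.
Suspension figures are named by those two intervals: 9–8.

9–8 suspension.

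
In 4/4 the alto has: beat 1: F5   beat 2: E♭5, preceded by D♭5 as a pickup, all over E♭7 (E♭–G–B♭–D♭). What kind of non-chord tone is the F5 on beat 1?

Appoggiatura.

The harmony at that moment is E♭ dominant seventh chord (E♭, G, B♭, D♭); F5 is not a chord tone.
It is approached by leap up from D♭5 and left by step down to E♭5.
Leap in, step out, metrically accented — an appoggiatura.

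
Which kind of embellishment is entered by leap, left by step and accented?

Appoggiatura.

Approach: by leap. Departure: by step. Metric position: strong.
Leap in, step out, in a metrically strong position — an appoggiatura. (It is the mirror image of the escape tone, which steps in and leaps out from a weak position.)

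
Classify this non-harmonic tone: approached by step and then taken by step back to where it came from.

Neighbor tone.

Approach: by step. Departure: by step in the opposite direction, back to the starting pitch.
Stepwise on both sides but reversing to return to the same chord tone — a neighbor tone. (Had it continued onward in the same direction it would be a passing tone instead.)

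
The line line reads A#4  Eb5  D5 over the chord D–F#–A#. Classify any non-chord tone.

Eb5 is an appoggiatura.

The harmony at that moment is D augmented triad (D, F#, A#); Eb5 is not a chord tone.
It is approached by leap up from A#4 and left by step down to D5.
Leap in, step out — an appoggiatura.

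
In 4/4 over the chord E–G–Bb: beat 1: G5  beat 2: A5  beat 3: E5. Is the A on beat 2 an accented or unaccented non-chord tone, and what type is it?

Unaccented escape tone.

The harmony at that moment is E diminished triad (E, G, Bb); A5 is not a chord tone.
It is approached by step up from G5 and left by leap down to E5.
Step in, leap out — an escape tone.
It falls on a weak beat, so it is unaccented.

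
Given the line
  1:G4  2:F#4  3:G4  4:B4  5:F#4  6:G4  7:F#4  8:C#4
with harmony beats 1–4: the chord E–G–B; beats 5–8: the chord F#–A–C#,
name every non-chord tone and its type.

F#4 (beat 2) — neighbor tone; G4 (beat 6) — neighbor tone.

The harmony at that moment is E minor triad (E, G, B); F#4 is not a chord tone.
It is approached by step down from G4 and left by step up to G4.
Step away and step back to the same note — a neighbor tone (lower neighbor).
The harmony at that moment is F# minor triad (F#, A, C#); G4 is not a chord tone.
It is approached by step up from F#4 and left by step down to F#4.
Step away and step back to the same note — a neighbor tone (upper neighbor).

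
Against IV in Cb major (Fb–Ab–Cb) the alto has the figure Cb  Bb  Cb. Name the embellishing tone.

Bb is a neighbor tone.

The harmony at that moment is Fb major triad (Fb, Ab, Cb); Bb is not a chord tone.
It is approached by step down from Cb and left by step up to Cb.
Step away and step back to the same note — a neighbor tone (lower neighbor).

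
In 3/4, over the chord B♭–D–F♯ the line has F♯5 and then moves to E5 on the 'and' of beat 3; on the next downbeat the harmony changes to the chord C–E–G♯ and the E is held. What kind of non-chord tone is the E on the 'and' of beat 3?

The harmony at that moment is B♭ augmented triad (B♭, D, F♯); E5 is not a chord tone.
It is approached by step down from F♯5 and then sustained as the same pitch into the next harmony.
Arriving early and becoming a chord tone when the harmony changes — an anticipation.

Anticipation.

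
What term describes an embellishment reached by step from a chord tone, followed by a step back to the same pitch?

Approach: by step. Departure: by step in the opposite direction, back to the starting pitch.
Stepwise on both sides but reversing to return to the same chord tone — a neighbor tone. (Had it continued onward in the same direction it would be a passing tone instead.)

Neighbor tone.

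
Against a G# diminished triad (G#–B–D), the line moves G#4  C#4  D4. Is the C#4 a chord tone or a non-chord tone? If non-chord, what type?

Non-chord tone — an appoggiatura.

The harmony at that moment is G# diminished triad (G#, B, D); C#4 is not a chord tone.
It is approached by leap down from G#4 and left by step up to D4.
Leap in, step out — an appoggiatura.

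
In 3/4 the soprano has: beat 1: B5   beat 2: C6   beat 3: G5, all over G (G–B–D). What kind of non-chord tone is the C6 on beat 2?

Escape tone.

The harmony at that moment is G major triad (G, B, D); C6 is not a chord tone.
It is approached by step up from B5 and left by leap down to G5.
Step in, leap out, on a weak beat — an escape tone.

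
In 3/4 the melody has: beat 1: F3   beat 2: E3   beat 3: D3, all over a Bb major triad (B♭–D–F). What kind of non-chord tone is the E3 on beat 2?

The harmony at that moment is B♭ major triad (B♭, D, F); E3 is not a chord tone.
It is approached by step down from F3 and left by step down to D3.
Step in, step out in the same direction — a passing tone.

Passing tone.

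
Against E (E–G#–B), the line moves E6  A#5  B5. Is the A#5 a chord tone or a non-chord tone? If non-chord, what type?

The harmony at that moment is E major triad (E, G#, B); A#5 is not a chord tone.
It is approached by leap down from E6 and left by step up to B5.
Leap in, step out — an appoggiatura.

Non-chord tone — an appoggiatura.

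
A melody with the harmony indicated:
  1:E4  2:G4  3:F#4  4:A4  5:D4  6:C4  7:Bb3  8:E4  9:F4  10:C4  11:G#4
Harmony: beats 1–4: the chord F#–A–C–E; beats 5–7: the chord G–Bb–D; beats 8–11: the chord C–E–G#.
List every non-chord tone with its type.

G4 (beat 2) — appoggiatura; C4 (beat 6) — passing tone; F4 (beat 9) — escape tone.

The harmony at that moment is F# half-diminished seventh chord (F#, A, C, E); G4 is not a chord tone.
It is approached by leap up from E4 and left by step down to F#4.
Leap in, step out — an appoggiatura.
The harmony at that moment is G minor triad (G, Bb, D); C4 is not a chord tone.
It is approached by step down from D4 and left by step down to Bb3.
Step in, step out in the same direction — a passing tone.
The harmony at that moment is C augmented triad (C, E, G#); F4 is not a chord tone.
It is approached by step up from E4 and left by leap down to C4.
Step in, leap out — an escape tone.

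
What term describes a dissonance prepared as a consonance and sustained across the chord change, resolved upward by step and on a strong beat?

Retardation.

Approach: by preparation — the pitch is first a chord tone, then held (tied or repeated) while the harmony changes under it. Departure: up by step. Metric position: strong.
A prepared dissonance that resolves upward by step — a retardation. (The same figure resolving downward would be a suspension.)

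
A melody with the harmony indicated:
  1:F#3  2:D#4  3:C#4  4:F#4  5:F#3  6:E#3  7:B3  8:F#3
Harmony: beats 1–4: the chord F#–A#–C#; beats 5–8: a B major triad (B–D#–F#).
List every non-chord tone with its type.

The harmony at that moment is F# major triad (F#, A#, C#); D#4 is not a chord tone.
It is approached by leap up from F#3 and left by step down to C#4.
Leap in, step out — an appoggiatura.
The harmony at that moment is B major triad (B, D#, F#); E#3 is not a chord tone.
It is approached by step down from F#3 and left by leap up to B3.
Step in, leap out — an escape tone.

D#4 (beat 2) — appoggiatura; E#3 (beat 6) — escape tone.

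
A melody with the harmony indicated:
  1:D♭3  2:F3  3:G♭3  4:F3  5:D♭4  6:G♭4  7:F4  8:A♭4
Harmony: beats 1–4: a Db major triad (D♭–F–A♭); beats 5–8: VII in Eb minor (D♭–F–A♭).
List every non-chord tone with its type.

The harmony at that moment is D♭ major triad (D♭, F, A♭); G♭3 is not a chord tone.
It is approached by step up from F3 and left by step down to F3.
Step away and step back to the same note — a neighbor tone (upper neighbor).
The harmony at that moment is D♭ major triad (D♭, F, A♭); G♭4 is not a chord tone.
It is approached by leap up from D♭4 and left by step down to F4.
Leap in, step out — an appoggiatura.

G♭3 (beat 3) — neighbor tone; G♭4 (beat 6) — appoggiatura.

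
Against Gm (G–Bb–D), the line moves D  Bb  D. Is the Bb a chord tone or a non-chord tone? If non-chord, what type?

G minor triad contains G, Bb, D; Bb is the third, so it is a chord tone.

Chord tone (the third of G minor triad).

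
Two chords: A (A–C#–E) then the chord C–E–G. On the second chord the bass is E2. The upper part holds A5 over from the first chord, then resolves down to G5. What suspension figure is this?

At the second chord the bass is E2. The suspended A5 lies a fourth above the bass; after resolving down by step to G5, the interval above the bass becomes a third.
Suspension figures are named by those two intervals: 4–3.

4–3 suspension.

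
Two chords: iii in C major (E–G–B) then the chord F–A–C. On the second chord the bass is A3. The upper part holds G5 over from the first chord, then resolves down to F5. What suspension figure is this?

7–6 suspension.

At the second chord the bass is A3. The suspended G5 lies a seventh above the bass; after resolving down by step to F5, the interval above the bass becomes a sixth.
Suspension figures are named by those two intervals: 7–6.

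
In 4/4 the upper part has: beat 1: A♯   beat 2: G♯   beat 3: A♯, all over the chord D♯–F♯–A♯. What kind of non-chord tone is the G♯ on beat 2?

The harmony at that moment is D♯ minor triad (D♯, F♯, A♯); G♯ is not a chord tone.
It is approached by step down from A♯ and left by step up to A♯.
Step away and step back to the same note — a neighbor tone (lower neighbor).

Lower neighbor tone.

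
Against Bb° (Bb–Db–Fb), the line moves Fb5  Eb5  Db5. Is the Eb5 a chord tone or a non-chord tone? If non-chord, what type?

Non-chord tone — a passing tone.

The harmony at that moment is Bb diminished triad (Bb, Db, Fb); Eb5 is not a chord tone.
It is approached by step down from Fb5 and left by step down to Db5.
Step in, step out in the same direction — a passing tone.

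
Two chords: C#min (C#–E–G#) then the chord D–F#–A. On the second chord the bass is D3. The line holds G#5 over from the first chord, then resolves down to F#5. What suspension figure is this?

At the second chord the bass is D3. The suspended G#5 lies a fourth above the bass; after resolving down by step to F#5, the interval above the bass becomes a third.
Suspension figures are named by those two intervals: 4–3.

4–3 suspension.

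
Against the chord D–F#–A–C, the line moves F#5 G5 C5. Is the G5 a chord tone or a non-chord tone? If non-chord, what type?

Non-chord tone — an escape tone.

The harmony at that moment is D dominant seventh chord (D, F#, A, C); G5 is not a chord tone.
It is approached by step up from F#5 and left by leap down to C5.
Step in, leap out — an escape tone.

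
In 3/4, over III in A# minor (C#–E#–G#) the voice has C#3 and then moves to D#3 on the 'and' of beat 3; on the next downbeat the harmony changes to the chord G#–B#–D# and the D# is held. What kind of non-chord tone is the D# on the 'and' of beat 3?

Anticipation.

The harmony at that moment is C# major triad (C#, E#, G#); D#3 is not a chord tone.
It is approached by step up from C#3 and then sustained as the same pitch into the next harmony.
Arriving early and becoming a chord tone when the harmony changes — an anticipation.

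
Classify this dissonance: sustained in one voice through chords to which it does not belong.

Pedal tone.

Approach: none. Departure: none — a single pitch is sustained while the chords change around it, passing through harmonies that do not contain it.
No melodic motion at all; the dissonance is created entirely by the moving harmonies against the stationary note — a pedal tone (pedal point).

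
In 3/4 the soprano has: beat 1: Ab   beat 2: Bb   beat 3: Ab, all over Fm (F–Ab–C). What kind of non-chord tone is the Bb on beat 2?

Upper neighbor tone.

The harmony at that moment is F minor triad (F, Ab, C); Bb is not a chord tone.
It is approached by step up from Ab and left by step down to Ab.
Step away and step back to the same note — a neighbor tone (upper neighbor).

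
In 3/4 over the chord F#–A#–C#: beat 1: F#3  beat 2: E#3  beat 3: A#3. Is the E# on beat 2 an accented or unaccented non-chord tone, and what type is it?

The harmony at that moment is F# major triad (F#, A#, C#); E#3 is not a chord tone.
It is approached by step down from F#3 and left by leap up to A#3.
Step in, leap out — an escape tone.
It falls on a weak beat, so it is unaccented.

Unaccented escape tone.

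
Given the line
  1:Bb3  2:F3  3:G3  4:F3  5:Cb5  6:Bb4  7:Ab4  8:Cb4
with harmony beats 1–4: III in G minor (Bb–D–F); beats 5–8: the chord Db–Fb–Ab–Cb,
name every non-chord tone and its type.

G3 (beat 3) — neighbor tone; Bb4 (beat 6) — passing tone.

The harmony at that moment is Bb major triad (Bb, D, F); G3 is not a chord tone.
It is approached by step up from F3 and left by step down to F3.
Step away and step back to the same note — a neighbor tone (upper neighbor).
The harmony at that moment is Db minor seventh chord (Db, Fb, Ab, Cb); Bb4 is not a chord tone.
It is approached by step down from Cb5 and left by step down to Ab4.
Step in, step out in the same direction — a passing tone.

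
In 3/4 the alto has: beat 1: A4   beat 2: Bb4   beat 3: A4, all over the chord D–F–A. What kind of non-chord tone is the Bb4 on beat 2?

The harmony at that moment is D minor triad (D, F, A); Bb4 is not a chord tone.
It is approached by step up from A4 and left by step down to A4.
Step away and step back to the same note — a neighbor tone (upper neighbor).

Upper neighbor tone.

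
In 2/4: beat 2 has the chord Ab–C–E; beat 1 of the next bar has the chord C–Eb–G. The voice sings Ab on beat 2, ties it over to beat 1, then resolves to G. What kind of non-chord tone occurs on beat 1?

The harmony at that moment is C minor triad (C, Eb, G); Ab is not a chord tone.
It is held over (the same pitch as the preceding Ab) and left by step down to G.
Held over from the previous chord and resolving down by step — a suspension.

Suspension.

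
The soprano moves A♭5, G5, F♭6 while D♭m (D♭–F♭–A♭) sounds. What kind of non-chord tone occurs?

G5 is an escape tone.

The harmony at that moment is D♭ minor triad (D♭, F♭, A♭); G5 is not a chord tone.
It is approached by step down from A♭5 and left by leap up to F♭6.
Step in, leap out — an escape tone.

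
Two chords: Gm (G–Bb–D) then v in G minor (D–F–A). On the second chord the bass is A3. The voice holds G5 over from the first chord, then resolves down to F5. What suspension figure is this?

At the second chord the bass is A3. The suspended G5 lies a seventh above the bass; after resolving down by step to F5, the interval above the bass becomes a sixth.
Suspension figures are named by those two intervals: 7–6.

7–6 suspension.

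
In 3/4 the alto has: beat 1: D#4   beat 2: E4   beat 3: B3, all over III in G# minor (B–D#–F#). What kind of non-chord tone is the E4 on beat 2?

Escape tone.

The harmony at that moment is B major triad (B, D#, F#); E4 is not a chord tone.
It is approached by step up from D#4 and left by leap down to B3.
Step in, leap out, on a weak beat — an escape tone.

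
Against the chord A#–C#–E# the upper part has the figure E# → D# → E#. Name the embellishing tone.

D# is a neighbor tone.

The harmony at that moment is A# minor triad (A#, C#, E#); D# is not a chord tone.
It is approached by step down from E# and left by step up to E#.
Step away and step back to the same note — a neighbor tone (lower neighbor).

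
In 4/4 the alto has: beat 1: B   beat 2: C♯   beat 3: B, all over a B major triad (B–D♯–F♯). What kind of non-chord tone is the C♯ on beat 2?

The harmony at that moment is B major triad (B, D♯, F♯); C♯ is not a chord tone.
It is approached by step up from B and left by step down to B.
Step away and step back to the same note — a neighbor tone (upper neighbor).

Upper neighbor tone.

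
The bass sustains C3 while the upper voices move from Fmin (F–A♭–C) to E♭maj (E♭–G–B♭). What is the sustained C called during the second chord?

Pedal tone (pedal point).

The harmony at that moment is E♭ major triad (E♭, G, B♭); C3 is not a chord tone.
It is held over (the same pitch as the preceding C3) and then sustained as the same pitch into the next harmony.
Sustained through a change of harmony — a pedal tone.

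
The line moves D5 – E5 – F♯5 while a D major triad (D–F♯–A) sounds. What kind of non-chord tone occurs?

The harmony at that moment is D major triad (D, F♯, A); E5 is not a chord tone.
It is approached by step up from D5 and left by step up to F♯5.
Step in, step out in the same direction — a passing tone.

E5 is a passing tone.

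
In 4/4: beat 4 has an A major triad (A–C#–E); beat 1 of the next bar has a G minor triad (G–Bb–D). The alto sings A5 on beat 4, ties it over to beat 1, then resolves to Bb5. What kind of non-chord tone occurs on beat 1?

Retardation.

The harmony at that moment is G minor triad (G, Bb, D); A5 is not a chord tone.
It is held over (the same pitch as the preceding A5) and left by step up to Bb5.
Held over from the previous chord and resolving up by step — a retardation.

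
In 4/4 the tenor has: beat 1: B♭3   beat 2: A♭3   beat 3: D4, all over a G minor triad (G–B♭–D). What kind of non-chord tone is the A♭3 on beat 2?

The harmony at that moment is G minor triad (G, B♭, D); A♭3 is not a chord tone.
It is approached by step down from B♭3 and left by leap up to D4.
Step in, leap out, on a weak beat — an escape tone.

Escape tone.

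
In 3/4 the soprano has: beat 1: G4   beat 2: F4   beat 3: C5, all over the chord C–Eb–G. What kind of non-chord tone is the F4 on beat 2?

The harmony at that moment is C minor triad (C, Eb, G); F4 is not a chord tone.
It is approached by step down from G4 and left by leap up to C5.
Step in, leap out, on a weak beat — an escape tone.

Escape tone.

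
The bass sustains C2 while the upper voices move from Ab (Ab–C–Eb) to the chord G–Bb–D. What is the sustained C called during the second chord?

Pedal tone (pedal point).

The harmony at that moment is G minor triad (G, Bb, D); C2 is not a chord tone.
It is held over (the same pitch as the preceding C2) and then sustained as the same pitch into the next harmony.
Sustained through a change of harmony — a pedal tone.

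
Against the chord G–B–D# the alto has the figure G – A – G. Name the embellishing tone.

The harmony at that moment is G augmented triad (G, B, D#); A is not a chord tone.
It is approached by step up from G and left by step down to G.
Step away and step back to the same note — a neighbor tone (upper neighbor).

A is a neighbor tone.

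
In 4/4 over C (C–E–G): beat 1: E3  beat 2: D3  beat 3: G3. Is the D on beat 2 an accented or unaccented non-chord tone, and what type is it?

The harmony at that moment is C major triad (C, E, G); D3 is not a chord tone.
It is approached by step down from E3 and left by leap up to G3.
Step in, leap out — an escape tone.
It falls on a weak beat, so it is unaccented.

Unaccented escape tone.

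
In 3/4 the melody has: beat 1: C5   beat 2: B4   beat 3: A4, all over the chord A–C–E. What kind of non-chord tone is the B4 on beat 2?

Passing tone.

The harmony at that moment is A minor triad (A, C, E); B4 is not a chord tone.
It is approached by step down from C5 and left by step down to A4.
Step in, step out in the same direction — a passing tone.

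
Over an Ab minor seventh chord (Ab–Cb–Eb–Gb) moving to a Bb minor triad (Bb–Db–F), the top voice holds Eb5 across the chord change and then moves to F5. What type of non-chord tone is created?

Eb5 is a retardation.

The harmony at that moment is Bb minor triad (Bb, Db, F); Eb5 is not a chord tone.
It is held over (the same pitch as the preceding Eb5) and left by step up to F5.
Held over from the previous chord and resolving up by step — a retardation.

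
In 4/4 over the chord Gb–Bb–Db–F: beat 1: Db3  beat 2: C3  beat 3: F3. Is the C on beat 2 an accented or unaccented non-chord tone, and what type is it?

The harmony at that moment is Gb major seventh chord (Gb, Bb, Db, F); C3 is not a chord tone.
It is approached by step down from Db3 and left by leap up to F3.
Step in, leap out — an escape tone.
It falls on a weak beat, so it is unaccented.

Unaccented escape tone.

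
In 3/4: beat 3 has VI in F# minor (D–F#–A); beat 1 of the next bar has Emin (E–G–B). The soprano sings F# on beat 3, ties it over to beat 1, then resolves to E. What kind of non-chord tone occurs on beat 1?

Suspension.

The harmony at that moment is E minor triad (E, G, B); F# is not a chord tone.
It is held over (the same pitch as the preceding F#) and left by step down to E.
Held over from the previous chord and resolving down by step — a suspension.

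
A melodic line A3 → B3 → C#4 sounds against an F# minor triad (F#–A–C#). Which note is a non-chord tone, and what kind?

B3 is a passing tone.

The harmony at that moment is F# minor triad (F#, A, C#); B3 is not a chord tone.
It is approached by step up from A3 and left by step up to C#4.
Step in, step out in the same direction — a passing tone.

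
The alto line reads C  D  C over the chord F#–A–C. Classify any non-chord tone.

The harmony at that moment is F# diminished triad (F#, A, C); D is not a chord tone.
It is approached by step up from C and left by step down to C.
Step away and step back to the same note — a neighbor tone (upper neighbor).

D is a neighbor tone.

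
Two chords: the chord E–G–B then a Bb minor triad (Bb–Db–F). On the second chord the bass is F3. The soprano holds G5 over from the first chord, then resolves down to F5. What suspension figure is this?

9–8 suspension.

At the second chord the bass is F3. The suspended G5 lies a ninth above the bass; after resolving down by step to F5, the interval above the bass becomes an octave.
Suspension figures are named by those two intervals: 9–8.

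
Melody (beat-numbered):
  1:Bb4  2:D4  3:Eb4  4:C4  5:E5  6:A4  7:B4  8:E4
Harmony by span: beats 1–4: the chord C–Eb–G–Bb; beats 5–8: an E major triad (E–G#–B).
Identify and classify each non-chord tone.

D4 (beat 2) — appoggiatura; A4 (beat 6) — appoggiatura.

The harmony at that moment is C minor seventh chord (C, Eb, G, Bb); D4 is not a chord tone.
It is approached by leap down from Bb4 and left by step up to Eb4.
Leap in, step out — an appoggiatura.
The harmony at that moment is E major triad (E, G#, B); A4 is not a chord tone.
It is approached by leap down from E5 and left by step up to B4.
Leap in, step out — an appoggiatura.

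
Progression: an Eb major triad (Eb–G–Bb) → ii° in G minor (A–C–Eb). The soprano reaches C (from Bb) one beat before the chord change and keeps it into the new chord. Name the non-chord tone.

The harmony at that moment is Eb major triad (Eb, G, Bb); C is not a chord tone.
It is approached by step up from Bb and then sustained as the same pitch into the next harmony.
Arriving early and becoming a chord tone when the harmony changes — an anticipation.

C is an anticipation.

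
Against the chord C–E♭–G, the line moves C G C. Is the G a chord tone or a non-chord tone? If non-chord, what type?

C minor triad contains C, E♭, G; G is the fifth, so it is a chord tone.

Chord tone (the fifth of C minor triad).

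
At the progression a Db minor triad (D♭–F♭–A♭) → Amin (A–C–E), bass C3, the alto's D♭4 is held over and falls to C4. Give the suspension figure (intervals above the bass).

At the second chord the bass is C3. The suspended D♭4 lies a ninth above the bass; after resolving down by step to C4, the interval above the bass becomes an octave.
Suspension figures are named by those two intervals: 9–8.

9–8 suspension.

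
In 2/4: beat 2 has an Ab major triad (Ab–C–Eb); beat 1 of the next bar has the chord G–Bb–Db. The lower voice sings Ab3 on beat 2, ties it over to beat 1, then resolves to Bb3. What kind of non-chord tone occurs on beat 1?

Retardation.

The harmony at that moment is G diminished triad (G, Bb, Db); Ab3 is not a chord tone.
It is held over (the same pitch as the preceding Ab3) and left by step up to Bb3.
Held over from the previous chord and resolving up by step — a retardation.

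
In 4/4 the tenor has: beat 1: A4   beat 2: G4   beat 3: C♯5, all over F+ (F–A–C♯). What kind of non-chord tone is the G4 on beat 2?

Escape tone.

The harmony at that moment is F augmented triad (F, A, C♯); G4 is not a chord tone.
It is approached by step down from A4 and left by leap up to C♯5.
Step in, leap out, on a weak beat — an escape tone.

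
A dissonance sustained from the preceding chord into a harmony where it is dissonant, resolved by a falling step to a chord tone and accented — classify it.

Approach: by preparation — the pitch is first a chord tone, then held (tied or repeated) while the harmony changes under it. Departure: down by step. Metric position: strong.
A prepared dissonance that resolves downward by step — a suspension. (The same figure resolving upward would be a retardation.)

Suspension.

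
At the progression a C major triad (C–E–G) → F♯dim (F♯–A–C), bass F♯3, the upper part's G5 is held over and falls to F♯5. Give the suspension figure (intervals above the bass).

9–8 suspension.

At the second chord the bass is F♯3. The suspended G5 lies a ninth above the bass; after resolving down by step to F♯5, the interval above the bass becomes an octave.
Suspension figures are named by those two intervals: 9–8.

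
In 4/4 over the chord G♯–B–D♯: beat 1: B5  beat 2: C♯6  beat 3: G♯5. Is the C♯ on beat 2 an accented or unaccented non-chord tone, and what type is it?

Unaccented escape tone.

The harmony at that moment is G♯ minor triad (G♯, B, D♯); C♯6 is not a chord tone.
It is approached by step up from B5 and left by leap down to G♯5.
Step in, leap out — an escape tone.
It falls on a weak beat, so it is unaccented.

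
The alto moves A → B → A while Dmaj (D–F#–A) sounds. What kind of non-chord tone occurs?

The harmony at that moment is D major triad (D, F#, A); B is not a chord tone.
It is approached by step up from A and left by step down to A.
Step away and step back to the same note — a neighbor tone (upper neighbor).

B is a neighbor tone.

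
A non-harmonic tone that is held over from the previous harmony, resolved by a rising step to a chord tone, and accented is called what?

Approach: by preparation — the pitch is first a chord tone, then held (tied or repeated) while the harmony changes under it. Departure: up by step. Metric position: strong.
A prepared dissonance that resolves upward by step — a retardation. (The same figure resolving downward would be a suspension.)

Retardation.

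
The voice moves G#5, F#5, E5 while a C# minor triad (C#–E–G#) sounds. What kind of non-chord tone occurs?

The harmony at that moment is C# minor triad (C#, E, G#); F#5 is not a chord tone.
It is approached by step down from G#5 and left by step down to E5.
Step in, step out in the same direction — a passing tone.

F#5 is a passing tone.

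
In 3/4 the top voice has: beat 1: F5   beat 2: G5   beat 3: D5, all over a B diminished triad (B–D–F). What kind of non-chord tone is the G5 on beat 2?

The harmony at that moment is B diminished triad (B, D, F); G5 is not a chord tone.
It is approached by step up from F5 and left by leap down to D5.
Step in, leap out, on a weak beat — an escape tone.

Escape tone.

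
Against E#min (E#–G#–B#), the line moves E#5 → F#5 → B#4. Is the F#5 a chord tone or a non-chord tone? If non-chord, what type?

The harmony at that moment is E# minor triad (E#, G#, B#); F#5 is not a chord tone.
It is approached by step up from E#5 and left by leap down to B#4.
Step in, leap out — an escape tone.

Non-chord tone — an escape tone.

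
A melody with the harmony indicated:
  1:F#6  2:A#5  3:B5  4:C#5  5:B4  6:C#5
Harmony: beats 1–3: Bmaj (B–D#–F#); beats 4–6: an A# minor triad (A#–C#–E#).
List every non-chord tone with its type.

A#5 (beat 2) — appoggiatura; B4 (beat 5) — neighbor tone.

The harmony at that moment is B major triad (B, D#, F#); A#5 is not a chord tone.
It is approached by leap down from F#6 and left by step up to B5.
Leap in, step out — an appoggiatura.
The harmony at that moment is A# minor triad (A#, C#, E#); B4 is not a chord tone.
It is approached by step down from C#5 and left by step up to C#5.
Step away and step back to the same note — a neighbor tone (lower neighbor).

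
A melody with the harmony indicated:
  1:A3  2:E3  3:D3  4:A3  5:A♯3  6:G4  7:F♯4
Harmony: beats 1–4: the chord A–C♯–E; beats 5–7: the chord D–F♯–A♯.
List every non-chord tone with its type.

The harmony at that moment is A major triad (A, C♯, E); D3 is not a chord tone.
It is approached by step down from E3 and left by leap up to A3.
Step in, leap out — an escape tone.
The harmony at that moment is D augmented triad (D, F♯, A♯); G4 is not a chord tone.
It is approached by leap up from A♯3 and left by step down to F♯4.
Leap in, step out — an appoggiatura.

D3 (beat 3) — escape tone; G4 (beat 6) — appoggiatura.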